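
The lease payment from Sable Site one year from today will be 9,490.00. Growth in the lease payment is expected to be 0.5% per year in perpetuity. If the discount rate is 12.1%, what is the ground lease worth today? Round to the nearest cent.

Growing perpetuity: P = D₁ / (r − g) = 9,490.0000 / (0.121 − 0.005) = 81,810.34

81810.34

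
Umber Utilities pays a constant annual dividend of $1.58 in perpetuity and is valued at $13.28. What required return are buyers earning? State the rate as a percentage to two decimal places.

P = C/r ⇒ r = C/P = $1.58/$13.28 = 0.118976

11.90%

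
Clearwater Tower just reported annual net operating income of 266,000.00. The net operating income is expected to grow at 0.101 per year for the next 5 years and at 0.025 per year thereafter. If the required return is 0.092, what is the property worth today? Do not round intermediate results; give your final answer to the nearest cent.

D_1 = 292866.00000
D_2 = 322445.46600
D_3 = 355012.45807
D_4 = 390868.71633
D_5 = 430346.45668
Terminal value at year 5: TV = D_5×(1+g_2)/(r−g_2) = 441105.11810/0.067 = 6583658.47906
P_0 = D_1/(1+r)^1 + D_2/(1+r)^2 + D_3/(1+r)^3 + D_4/(1+r)^4 + D_5/(1+r)^5 + TV/(1+r)^5
    = 268192.30769 + 270402.68385 + 272631.27740 + 274878.23848 + 277143.71847 + 4239885.24522 = 5603133.47111

5603133.47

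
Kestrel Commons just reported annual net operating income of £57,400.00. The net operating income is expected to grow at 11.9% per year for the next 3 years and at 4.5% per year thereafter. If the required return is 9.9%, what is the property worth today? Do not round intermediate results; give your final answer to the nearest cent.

£1351094.53

D_1 = 64230.60000
D_2 = 71874.04140
D_3 = 80427.05233
Terminal value at year 3: TV = D_3×(1+g_2)/(r−g_2) = 84046.26968/0.054 = 1556412.40151
P_0 = D_1/(1+r)^1 + D_2/(1+r)^2 + D_3/(1+r)^3 + TV/(1+r)^3
    = 58444.58599 + 59508.18173 + 60591.13317 + 1172550.63265 = 1351094.53354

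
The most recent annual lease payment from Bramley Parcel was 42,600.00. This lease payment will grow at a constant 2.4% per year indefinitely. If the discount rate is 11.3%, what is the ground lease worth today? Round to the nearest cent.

490139.33

D₁ = D₀ × (1 + g) = 42,600.00 × 1.024 = 43,622.4000
Growing perpetuity: P = D₁ / (r − g) = 43,622.4000 / (0.113 − 0.024) = 490,139.33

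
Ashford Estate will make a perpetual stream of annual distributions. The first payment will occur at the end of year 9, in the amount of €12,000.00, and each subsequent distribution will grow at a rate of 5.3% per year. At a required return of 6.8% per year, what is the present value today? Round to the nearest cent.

Value at end of year 8: C₁ / (r − g) = €12,000.00 / (0.068 − 0.053) = €800,000.0000
Discount to today: PV = €800,000.0000 / (1 + 0.068)^8 = €800,000.0000 / 1.692661 = €472,628.56

€472628.56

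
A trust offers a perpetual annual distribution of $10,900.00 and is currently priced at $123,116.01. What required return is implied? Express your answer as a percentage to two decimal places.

P = C/r ⇒ r = C/P = $10,900.00/$123,116.01 = 0.088534

8.85%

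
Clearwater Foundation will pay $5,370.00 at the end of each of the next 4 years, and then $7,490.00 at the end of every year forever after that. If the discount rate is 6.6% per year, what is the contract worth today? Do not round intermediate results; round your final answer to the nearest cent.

PV of 4-year annuity: $5,370.00 × [1 − (1+0.066)^−4] / 0.066 = 18354.78953
Perpetuity value at year 4: $7,490.00 / 0.066 = 113484.84848
PV of perpetuity: 113484.84848 / (1+0.066)^4 = 87883.84782
Total PV = 18354.78953 + 87883.84782 = 106238.63735

$106238.64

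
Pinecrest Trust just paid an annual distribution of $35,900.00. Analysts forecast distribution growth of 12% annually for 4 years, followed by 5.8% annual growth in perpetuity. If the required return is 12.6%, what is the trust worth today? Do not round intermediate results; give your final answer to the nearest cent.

D_1 = 40208.00000
D_2 = 45032.96000
D_3 = 50436.91520
D_4 = 56489.34502
Terminal value at year 4: TV = D_4×(1+g_2)/(r−g_2) = 59765.72704/0.068 = 878907.75052
P_0 = D_1/(1+r)^1 + D_2/(1+r)^2 + D_3/(1+r)^3 + D_4/(1+r)^4 + TV/(1+r)^4
    = 35708.70337 + 35518.42609 + 35329.16272 + 35140.90786 + 546751.18401 = 688448.38405

$688448.38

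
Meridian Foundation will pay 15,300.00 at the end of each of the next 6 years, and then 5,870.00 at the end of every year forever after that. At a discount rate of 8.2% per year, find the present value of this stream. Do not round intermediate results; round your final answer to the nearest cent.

PV of 6-year annuity: 15,300.00 × [1 − (1+0.082)^−6] / 0.082 = 70302.95861
Perpetuity value at year 6: 5,870.00 / 0.082 = 71585.36585
PV of perpetuity: 71585.36585 / (1+0.082)^6 = 44612.92356
Total PV = 70302.95861 + 44612.92356 = 114915.88218

114915.88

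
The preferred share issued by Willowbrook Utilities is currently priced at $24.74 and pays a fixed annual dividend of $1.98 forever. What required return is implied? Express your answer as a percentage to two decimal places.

8.00%

P = C/r ⇒ r = C/P = $1.98/$24.74 = 0.080032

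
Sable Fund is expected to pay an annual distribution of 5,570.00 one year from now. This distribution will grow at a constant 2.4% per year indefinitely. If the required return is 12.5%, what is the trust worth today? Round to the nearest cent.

Growing perpetuity: P = D₁ / (r − g) = 5,570.0000 / (0.125 − 0.024) = 55,148.51

55148.51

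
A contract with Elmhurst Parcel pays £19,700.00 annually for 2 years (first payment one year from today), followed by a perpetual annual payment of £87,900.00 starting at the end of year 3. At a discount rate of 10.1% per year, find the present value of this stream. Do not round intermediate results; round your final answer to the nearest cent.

PV of 2-year annuity: £19,700.00 × [1 − (1+0.101)^−2] / 0.101 = 34144.25495
Perpetuity value at year 2: £87,900.00 / 0.101 = 870297.02970
PV of perpetuity: 870297.02970 / (1+0.101)^2 = 717947.79059
Total PV = 34144.25495 + 717947.79059 = 752092.04555

£752092.05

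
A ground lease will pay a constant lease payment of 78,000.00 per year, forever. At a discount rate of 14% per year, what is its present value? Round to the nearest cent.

Level perpetuity: PV = C / r = 78,000.00 / 0.14 = 557,142.86

557142.86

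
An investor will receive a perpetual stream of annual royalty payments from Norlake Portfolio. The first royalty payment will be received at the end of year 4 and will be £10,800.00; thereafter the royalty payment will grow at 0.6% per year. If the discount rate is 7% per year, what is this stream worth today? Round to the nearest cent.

£137750.27

Value at end of year 3: C₁ / (r − g) = £10,800.00 / (0.07 − 0.006) = £168,750.0000
Discount to today: PV = £168,750.0000 / (1 + 0.07)^3 = £168,750.0000 / 1.225043 = £137,750.27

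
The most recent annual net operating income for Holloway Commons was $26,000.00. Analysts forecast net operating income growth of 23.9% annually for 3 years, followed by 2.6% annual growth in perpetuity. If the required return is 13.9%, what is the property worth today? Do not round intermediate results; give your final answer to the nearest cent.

$396383.50

D_1 = 32214.00000
D_2 = 39913.14600
D_3 = 49452.38789
Terminal value at year 3: TV = D_3×(1+g_2)/(r−g_2) = 50738.14998/0.113 = 449010.17681
P_0 = D_1/(1+r)^1 + D_2/(1+r)^2 + D_3/(1+r)^3 + TV/(1+r)^3
    = 28282.70413 + 30765.82126 + 33466.94692 + 303868.03130 = 396383.50360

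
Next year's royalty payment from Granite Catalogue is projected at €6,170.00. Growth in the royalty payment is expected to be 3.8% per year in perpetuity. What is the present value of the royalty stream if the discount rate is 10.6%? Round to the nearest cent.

Growing perpetuity: P = D₁ / (r − g) = €6,170.0000 / (0.106 − 0.038) = €90,735.29

€90735.29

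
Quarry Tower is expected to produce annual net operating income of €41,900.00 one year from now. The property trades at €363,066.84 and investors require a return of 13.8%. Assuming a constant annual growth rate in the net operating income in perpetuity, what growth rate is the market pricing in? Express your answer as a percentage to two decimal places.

2.26%

P = D₁/(r−g) ⇒ g = r − D₁/P = 0.138 − €41,900.00/€363,066.84 = 0.022594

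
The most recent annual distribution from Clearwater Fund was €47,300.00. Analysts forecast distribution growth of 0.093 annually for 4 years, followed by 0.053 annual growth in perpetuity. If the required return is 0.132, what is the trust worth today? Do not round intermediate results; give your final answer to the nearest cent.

D_1 = 51698.90000
D_2 = 56506.89770
D_3 = 61762.03919
D_4 = 67505.90883
Terminal value at year 4: TV = D_4×(1+g_2)/(r−g_2) = 71083.72200/0.079 = 899793.94935
P_0 = D_1/(1+r)^1 + D_2/(1+r)^2 + D_3/(1+r)^3 + D_4/(1+r)^4 + TV/(1+r)^4
    = 45670.40636 + 44096.95596 + 42577.71455 + 41110.81449 + 547970.72984 = 721426.62120

€721426.62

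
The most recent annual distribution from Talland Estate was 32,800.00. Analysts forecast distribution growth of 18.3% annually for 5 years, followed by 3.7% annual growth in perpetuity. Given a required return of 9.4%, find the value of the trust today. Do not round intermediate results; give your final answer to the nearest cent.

1090937.94

D_1 = 38802.40000
D_2 = 45903.23920
D_3 = 54303.53197
D_4 = 64241.07832
D_5 = 75997.19566
Terminal value at year 5: TV = D_5×(1+g_2)/(r−g_2) = 78809.09190/0.057 = 1382615.64733
P_0 = D_1/(1+r)^1 + D_2/(1+r)^2 + D_3/(1+r)^3 + D_4/(1+r)^4 + D_5/(1+r)^5 + TV/(1+r)^5
    = 35468.37294 + 38353.82559 + 41474.01798 + 44848.04686 + 48496.56256 + 882297.11183 = 1090937.93776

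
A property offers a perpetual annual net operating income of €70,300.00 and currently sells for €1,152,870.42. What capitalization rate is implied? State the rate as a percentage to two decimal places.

P = C/r ⇒ r = C/P = €70,300.00/€1,152,870.42 = 0.060978

6.10%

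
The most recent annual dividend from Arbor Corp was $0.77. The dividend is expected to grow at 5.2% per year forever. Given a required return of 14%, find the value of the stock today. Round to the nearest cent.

$9.21

D₁ = D₀ × (1 + g) = $0.77 × 1.052 = $0.8100
Growing perpetuity: P = D₁ / (r − g) = $0.8100 / (0.14 − 0.052) = $9.21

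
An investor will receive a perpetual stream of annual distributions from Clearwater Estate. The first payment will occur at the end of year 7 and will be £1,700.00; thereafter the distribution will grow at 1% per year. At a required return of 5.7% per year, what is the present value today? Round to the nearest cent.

£25935.89

Value at end of year 6: C₁ / (r − g) = £1,700.00 / (0.057 − 0.01) = £36,170.2128
Discount to today: PV = £36,170.2128 / (1 + 0.057)^6 = £36,170.2128 / 1.394601 = £25,935.89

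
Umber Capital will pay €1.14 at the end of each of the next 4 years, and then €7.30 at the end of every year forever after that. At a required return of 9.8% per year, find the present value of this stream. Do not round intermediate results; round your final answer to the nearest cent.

PV of 4-year annuity: €1.14 × [1 − (1+0.098)^−4] / 0.098 = 3.62935
Perpetuity value at year 4: €7.30 / 0.098 = 74.48980
PV of perpetuity: 74.48980 / (1+0.098)^4 = 51.24924
Total PV = 3.62935 + 51.24924 = 54.87859

€54.88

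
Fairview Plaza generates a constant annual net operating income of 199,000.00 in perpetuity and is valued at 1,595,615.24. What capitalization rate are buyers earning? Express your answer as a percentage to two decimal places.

P = C/r ⇒ r = C/P = 199,000.00/1,595,615.24 = 0.124717

12.47%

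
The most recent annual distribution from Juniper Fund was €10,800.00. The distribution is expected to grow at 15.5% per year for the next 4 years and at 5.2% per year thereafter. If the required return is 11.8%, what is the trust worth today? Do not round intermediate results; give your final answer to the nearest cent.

€242984.88

D_1 = 12474.00000
D_2 = 14407.47000
D_3 = 16640.62785
D_4 = 19219.92517
Terminal value at year 4: TV = D_4×(1+g_2)/(r−g_2) = 20219.36128/0.066 = 306353.95872
P_0 = D_1/(1+r)^1 + D_2/(1+r)^2 + D_3/(1+r)^3 + D_4/(1+r)^4 + TV/(1+r)^4
    = 11157.42397 + 11526.67682 + 11908.15003 + 12302.24801 + 196090.37744 = 242984.87628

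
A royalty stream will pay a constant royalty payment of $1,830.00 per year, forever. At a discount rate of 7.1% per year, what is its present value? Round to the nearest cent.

Level perpetuity: PV = C / r = $1,830.00 / 0.071 = $25,774.65

$25774.65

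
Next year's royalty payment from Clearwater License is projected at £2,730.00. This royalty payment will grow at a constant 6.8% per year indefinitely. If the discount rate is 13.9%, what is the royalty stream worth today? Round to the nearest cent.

Growing perpetuity: P = D₁ / (r − g) = £2,730.0000 / (0.139 − 0.068) = £38,450.70

£38450.70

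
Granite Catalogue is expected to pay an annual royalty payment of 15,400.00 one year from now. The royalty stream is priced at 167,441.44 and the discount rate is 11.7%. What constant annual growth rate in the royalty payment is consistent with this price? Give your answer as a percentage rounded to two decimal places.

2.50%

P = D₁/(r−g) ⇒ g = r − D₁/P = 0.117 − 15,400.00/167,441.44 = 0.025028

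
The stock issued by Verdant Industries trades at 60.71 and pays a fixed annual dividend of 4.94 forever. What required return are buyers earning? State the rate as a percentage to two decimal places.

P = C/r ⇒ r = C/P = 4.94/60.71 = 0.081370

8.14%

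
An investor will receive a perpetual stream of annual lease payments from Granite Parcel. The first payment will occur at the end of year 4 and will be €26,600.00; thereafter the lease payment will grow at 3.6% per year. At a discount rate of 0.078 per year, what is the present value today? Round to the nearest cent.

Value at end of year 3: C₁ / (r − g) = €26,600.00 / (0.078 − 0.036) = €633,333.3333
Discount to today: PV = €633,333.3333 / (1 + 0.078)^3 = €633,333.3333 / 1.252727 = €505,563.91

€505563.91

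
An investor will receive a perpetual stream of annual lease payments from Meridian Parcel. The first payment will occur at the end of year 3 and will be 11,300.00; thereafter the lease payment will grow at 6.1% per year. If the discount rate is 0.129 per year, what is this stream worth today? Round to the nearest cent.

130371.20

Value at end of year 2: C₁ / (r − g) = 11,300.00 / (0.129 − 0.061) = 166,176.4706
Discount to today: PV = 166,176.4706 / (1 + 0.129)^2 = 166,176.4706 / 1.274641 = 130,371.20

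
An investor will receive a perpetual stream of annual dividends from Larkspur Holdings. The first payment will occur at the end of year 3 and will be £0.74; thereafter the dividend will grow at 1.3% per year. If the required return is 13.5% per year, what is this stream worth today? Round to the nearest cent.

Value at end of year 2: C₁ / (r − g) = £0.74 / (0.135 − 0.013) = £6.0656
Discount to today: PV = £6.0656 / (1 + 0.135)^2 = £6.0656 / 1.288225 = £4.71

£4.71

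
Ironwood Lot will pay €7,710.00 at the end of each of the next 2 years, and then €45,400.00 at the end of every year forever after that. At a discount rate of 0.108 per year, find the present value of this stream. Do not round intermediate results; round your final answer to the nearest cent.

€355653.54

PV of 2-year annuity: €7,710.00 × [1 − (1+0.108)^−2] / 0.108 = 13238.70375
Perpetuity value at year 2: €45,400.00 / 0.108 = 420370.37037
PV of perpetuity: 420370.37037 / (1+0.108)^2 = 342414.83856
Total PV = 13238.70375 + 342414.83856 = 355653.54231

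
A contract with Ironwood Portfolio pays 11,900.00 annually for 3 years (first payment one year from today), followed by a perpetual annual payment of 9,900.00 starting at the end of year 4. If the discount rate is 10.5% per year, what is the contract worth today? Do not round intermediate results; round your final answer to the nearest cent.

PV of 3-year annuity: 11,900.00 × [1 − (1+0.105)^−3] / 0.105 = 29334.96920
Perpetuity value at year 3: 9,900.00 / 0.105 = 94285.71429
PV of perpetuity: 94285.71429 / (1+0.105)^3 = 69880.99201
Total PV = 29334.96920 + 69880.99201 = 99215.96121

99215.96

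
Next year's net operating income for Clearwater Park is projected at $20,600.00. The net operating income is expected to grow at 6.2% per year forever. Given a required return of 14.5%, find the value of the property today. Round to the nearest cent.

$248192.77

Growing perpetuity: P = D₁ / (r − g) = $20,600.0000 / (0.145 − 0.062) = $248,192.77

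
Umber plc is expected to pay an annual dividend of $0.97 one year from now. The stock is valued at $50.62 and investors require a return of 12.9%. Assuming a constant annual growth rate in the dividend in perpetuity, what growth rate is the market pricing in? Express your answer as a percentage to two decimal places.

10.98%

P = D₁/(r−g) ⇒ g = r − D₁/P = 0.129 − $0.97/$50.62 = 0.109838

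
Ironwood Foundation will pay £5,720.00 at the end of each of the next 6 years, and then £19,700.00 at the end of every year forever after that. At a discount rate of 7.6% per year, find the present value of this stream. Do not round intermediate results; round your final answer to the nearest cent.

PV of 6-year annuity: £5,720.00 × [1 − (1+0.076)^−6] / 0.076 = 26766.83523
Perpetuity value at year 6: £19,700.00 / 0.076 = 259210.52632
PV of perpetuity: 259210.52632 / (1+0.076)^6 = 167024.04833
Total PV = 26766.83523 + 167024.04833 = 193790.88356

£193790.88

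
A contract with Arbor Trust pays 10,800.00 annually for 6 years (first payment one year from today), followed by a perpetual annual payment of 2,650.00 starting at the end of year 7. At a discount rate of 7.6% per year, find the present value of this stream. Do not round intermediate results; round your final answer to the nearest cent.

PV of 6-year annuity: 10,800.00 × [1 − (1+0.076)^−6] / 0.076 = 50538.77981
Perpetuity value at year 6: 2,650.00 / 0.076 = 34868.42105
PV of perpetuity: 34868.42105 / (1+0.076)^6 = 22467.70193
Total PV = 50538.77981 + 22467.70193 = 73006.48174

73006.48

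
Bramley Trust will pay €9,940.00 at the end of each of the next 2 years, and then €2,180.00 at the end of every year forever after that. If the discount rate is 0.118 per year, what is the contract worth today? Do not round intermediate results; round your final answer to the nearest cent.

PV of 2-year annuity: €9,940.00 × [1 − (1+0.118)^−2] / 0.118 = 16843.36008
Perpetuity value at year 2: €2,180.00 / 0.118 = 18474.57627
PV of perpetuity: 18474.57627 / (1+0.118)^2 = 14780.55967
Total PV = 16843.36008 + 14780.55967 = 31623.91975

€31623.92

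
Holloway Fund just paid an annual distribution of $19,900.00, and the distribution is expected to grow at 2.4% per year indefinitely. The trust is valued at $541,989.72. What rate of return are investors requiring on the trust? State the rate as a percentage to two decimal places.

D₁ = $19,900.00 × 1.024 = $20,377.6000
P = D₁/(r − g) ⇒ r = D₁/P + g = $20,377.6000/$541,989.72 + 0.024 = 0.037598 + 0.024 = 0.061598

6.16%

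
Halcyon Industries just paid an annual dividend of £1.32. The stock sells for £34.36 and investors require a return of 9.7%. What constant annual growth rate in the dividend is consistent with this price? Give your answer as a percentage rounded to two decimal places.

P = D₀(1+g)/(r−g) ⇒ P(r−g) = D₀(1+g) ⇒ g(P+D₀) = P·r − D₀
g = (P·r − D₀)/(P + D₀) = (£34.36×0.097 − £1.32) / (£34.36 + £1.32) = 0.056416

5.64%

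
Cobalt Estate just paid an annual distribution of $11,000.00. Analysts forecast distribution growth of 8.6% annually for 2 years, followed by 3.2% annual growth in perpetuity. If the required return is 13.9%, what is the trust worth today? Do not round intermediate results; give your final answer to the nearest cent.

D_1 = 11946.00000
D_2 = 12973.35600
Terminal value at year 2: TV = D_2×(1+g_2)/(r−g_2) = 13388.50339/0.107 = 125126.19993
P_0 = D_1/(1+r)^1 + D_2/(1+r)^2 + TV/(1+r)^2
    = 10488.14750 + 10000.11254 + 96449.68356 = 116937.94360

$116937.94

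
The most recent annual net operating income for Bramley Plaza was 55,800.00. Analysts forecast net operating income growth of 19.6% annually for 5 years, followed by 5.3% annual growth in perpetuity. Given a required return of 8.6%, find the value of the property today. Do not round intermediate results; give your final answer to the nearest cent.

D_1 = 66736.80000
D_2 = 79817.21280
D_3 = 95461.38651
D_4 = 114171.81826
D_5 = 136549.49464
Terminal value at year 5: TV = D_5×(1+g_2)/(r−g_2) = 143786.61786/0.033 = 4357170.23820
P_0 = D_1/(1+r)^1 + D_2/(1+r)^2 + D_3/(1+r)^3 + D_4/(1+r)^4 + D_5/(1+r)^5 + TV/(1+r)^5
    = 61451.93370 + 67676.34688 + 74531.22547 + 82080.42879 + 90394.28438 + 2884399.43782 = 3260533.65703

3260533.66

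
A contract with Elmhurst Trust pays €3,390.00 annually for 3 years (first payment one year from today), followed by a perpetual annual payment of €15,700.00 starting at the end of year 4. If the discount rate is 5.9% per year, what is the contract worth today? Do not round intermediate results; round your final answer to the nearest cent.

PV of 3-year annuity: €3,390.00 × [1 − (1+0.059)^−3] / 0.059 = 9078.30195
Perpetuity value at year 3: €15,700.00 / 0.059 = 266101.69492
PV of perpetuity: 266101.69492 / (1+0.059)^3 = 224057.64166
Total PV = 9078.30195 + 224057.64166 = 233135.94360

€233135.94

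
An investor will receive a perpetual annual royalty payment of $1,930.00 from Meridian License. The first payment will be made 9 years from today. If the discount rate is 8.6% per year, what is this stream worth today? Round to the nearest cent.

Value at end of year 8: C / r = $1,930.00 / 0.086 = $22,441.8605
Discount to today: PV = $22,441.8605 / (1 + 0.086)^8 = $22,441.8605 / 1.934811 = $11,598.99

$11598.99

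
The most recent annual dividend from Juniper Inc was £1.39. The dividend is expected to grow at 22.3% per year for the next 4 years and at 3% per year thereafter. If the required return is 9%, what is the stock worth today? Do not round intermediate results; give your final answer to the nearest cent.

D_1 = 1.69997
D_2 = 2.07906
D_3 = 2.54269
D_4 = 3.10972
Terminal value at year 4: TV = D_4×(1+g_2)/(r−g_2) = 3.20301/0.06 = 53.38345
P_0 = D_1/(1+r)^1 + D_2/(1+r)^2 + D_3/(1+r)^3 + D_4/(1+r)^4 + TV/(1+r)^4
    = 1.55961 + 1.74991 + 1.96343 + 2.20300 + 37.81818 = 45.29412

£45.29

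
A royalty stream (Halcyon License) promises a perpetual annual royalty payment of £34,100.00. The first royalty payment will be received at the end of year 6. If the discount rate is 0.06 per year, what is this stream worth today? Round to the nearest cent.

£424691.73

Value at end of year 5: C / r = £34,100.00 / 0.06 = £568,333.3333
Discount to today: PV = £568,333.3333 / (1 + 0.06)^5 = £568,333.3333 / 1.338226 = £424,691.73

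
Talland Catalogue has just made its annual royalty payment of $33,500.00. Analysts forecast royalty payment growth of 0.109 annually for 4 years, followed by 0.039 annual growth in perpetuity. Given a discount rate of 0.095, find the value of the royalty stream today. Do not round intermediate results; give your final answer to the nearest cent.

D_1 = 37151.50000
D_2 = 41201.01350
D_3 = 45691.92397
D_4 = 50672.34368
Terminal value at year 4: TV = D_4×(1+g_2)/(r−g_2) = 52648.56509/0.056 = 940152.94800
P_0 = D_1/(1+r)^1 + D_2/(1+r)^2 + D_3/(1+r)^3 + D_4/(1+r)^4 + TV/(1+r)^4
    = 33928.31050 + 34362.09712 + 34801.42987 + 35246.37966 + 653946.22257 = 792284.43972

$792284.44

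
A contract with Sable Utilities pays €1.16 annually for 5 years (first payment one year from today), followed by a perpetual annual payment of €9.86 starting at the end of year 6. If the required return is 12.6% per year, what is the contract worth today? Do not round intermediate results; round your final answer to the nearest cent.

PV of 5-year annuity: €1.16 × [1 − (1+0.126)^−5] / 0.126 = 4.12013
Perpetuity value at year 5: €9.86 / 0.126 = 78.25397
PV of perpetuity: 78.25397 / (1+0.126)^5 = 43.23290
Total PV = 4.12013 + 43.23290 = 47.35303

€47.35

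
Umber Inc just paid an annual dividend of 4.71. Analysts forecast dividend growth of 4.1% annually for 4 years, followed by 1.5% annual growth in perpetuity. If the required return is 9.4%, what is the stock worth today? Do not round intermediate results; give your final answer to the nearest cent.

D_1 = 4.90311
D_2 = 5.10414
D_3 = 5.31341
D_4 = 5.53126
Terminal value at year 4: TV = D_4×(1+g_2)/(r−g_2) = 5.61423/0.079 = 71.06615
P_0 = D_1/(1+r)^1 + D_2/(1+r)^2 + D_3/(1+r)^3 + D_4/(1+r)^4 + TV/(1+r)^4
    = 4.48182 + 4.26469 + 4.05808 + 3.86149 + 49.61277 = 66.27885

66.28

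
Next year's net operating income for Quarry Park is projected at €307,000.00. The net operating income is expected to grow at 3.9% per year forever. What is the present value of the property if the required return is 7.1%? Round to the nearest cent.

€9593750.00

Growing perpetuity: P = D₁ / (r − g) = €307,000.0000 / (0.071 − 0.039) = €9,593,750.00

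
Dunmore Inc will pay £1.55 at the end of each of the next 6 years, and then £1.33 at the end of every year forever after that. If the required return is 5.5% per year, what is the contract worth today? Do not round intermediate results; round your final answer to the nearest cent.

£25.28

PV of 6-year annuity: £1.55 × [1 − (1+0.055)^−6] / 0.055 = 7.74307
Perpetuity value at year 6: £1.33 / 0.055 = 24.18182
PV of perpetuity: 24.18182 / (1+0.055)^6 = 17.53776
Total PV = 7.74307 + 17.53776 = 25.28083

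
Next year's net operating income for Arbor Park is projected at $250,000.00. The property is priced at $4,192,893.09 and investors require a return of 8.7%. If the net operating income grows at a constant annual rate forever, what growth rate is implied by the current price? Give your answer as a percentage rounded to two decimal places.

P = D₁/(r−g) ⇒ g = r − D₁/P = 0.087 − $250,000.00/$4,192,893.09 = 0.027375

2.74%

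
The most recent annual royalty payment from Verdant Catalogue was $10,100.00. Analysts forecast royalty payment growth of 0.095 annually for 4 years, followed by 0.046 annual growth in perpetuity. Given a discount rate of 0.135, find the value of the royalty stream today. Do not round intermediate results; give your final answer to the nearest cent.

$139797.62

D_1 = 11059.50000
D_2 = 12110.15250
D_3 = 13260.61699
D_4 = 14520.37560
Terminal value at year 4: TV = D_4×(1+g_2)/(r−g_2) = 15188.31288/0.089 = 170655.20089
P_0 = D_1/(1+r)^1 + D_2/(1+r)^2 + D_3/(1+r)^3 + D_4/(1+r)^4 + TV/(1+r)^4
    = 9744.05286 + 9400.65012 + 9069.34967 + 8749.72502 + 102833.84682 = 139797.62450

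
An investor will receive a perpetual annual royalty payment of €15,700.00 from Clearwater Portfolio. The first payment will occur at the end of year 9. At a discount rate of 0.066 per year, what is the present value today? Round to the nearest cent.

Value at end of year 8: C / r = €15,700.00 / 0.066 = €237,878.7879
Discount to today: PV = €237,878.7879 / (1 + 0.066)^8 = €237,878.7879 / 1.667468 = €142,658.64

€142658.64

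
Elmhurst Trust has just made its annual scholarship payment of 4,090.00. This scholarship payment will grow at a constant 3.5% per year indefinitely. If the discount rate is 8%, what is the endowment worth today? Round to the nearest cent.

D₁ = D₀ × (1 + g) = 4,090.00 × 1.035 = 4,233.1500
Growing perpetuity: P = D₁ / (r − g) = 4,233.1500 / (0.08 − 0.035) = 94,070.00

94070.00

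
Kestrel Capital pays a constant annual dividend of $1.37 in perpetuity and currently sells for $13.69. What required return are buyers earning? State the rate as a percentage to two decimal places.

P = C/r ⇒ r = C/P = $1.37/$13.69 = 0.100073

10.01%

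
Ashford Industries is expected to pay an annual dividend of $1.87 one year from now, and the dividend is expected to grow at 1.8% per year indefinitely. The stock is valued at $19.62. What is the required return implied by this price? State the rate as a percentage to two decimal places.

P = D₁/(r − g) ⇒ r = D₁/P + g = $1.8700/$19.62 + 0.018 = 0.095311 + 0.018 = 0.113311

11.33%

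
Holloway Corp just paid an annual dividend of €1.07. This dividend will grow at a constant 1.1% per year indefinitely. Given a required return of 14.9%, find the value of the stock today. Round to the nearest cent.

D₁ = D₀ × (1 + g) = €1.07 × 1.011 = €1.0818
Growing perpetuity: P = D₁ / (r − g) = €1.0818 / (0.149 − 0.011) = €7.84

€7.84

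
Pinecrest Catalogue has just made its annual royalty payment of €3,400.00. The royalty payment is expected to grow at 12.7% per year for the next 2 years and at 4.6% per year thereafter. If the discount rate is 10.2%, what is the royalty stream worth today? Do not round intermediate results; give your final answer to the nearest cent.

D_1 = 3831.80000
D_2 = 4318.43860
Terminal value at year 2: TV = D_2×(1+g_2)/(r−g_2) = 4517.08678/0.056 = 80662.26385
P_0 = D_1/(1+r)^1 + D_2/(1+r)^2 + TV/(1+r)^2
    = 3477.13249 + 3556.01480 + 66421.27649 = 73454.42377

€73454.42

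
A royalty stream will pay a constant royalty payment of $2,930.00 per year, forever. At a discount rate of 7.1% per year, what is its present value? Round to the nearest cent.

Level perpetuity: PV = C / r = $2,930.00 / 0.071 = $41,267.61

$41267.61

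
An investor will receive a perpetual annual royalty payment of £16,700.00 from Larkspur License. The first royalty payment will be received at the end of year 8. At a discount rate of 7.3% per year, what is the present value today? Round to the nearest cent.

Value at end of year 7: C / r = £16,700.00 / 0.073 = £228,767.1233
Discount to today: PV = £228,767.1233 / (1 + 0.073)^7 = £228,767.1233 / 1.637563 = £139,699.73

£139699.73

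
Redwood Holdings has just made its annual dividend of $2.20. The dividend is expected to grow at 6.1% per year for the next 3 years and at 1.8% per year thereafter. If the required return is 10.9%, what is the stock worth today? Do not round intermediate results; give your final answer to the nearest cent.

$27.60

D_1 = 2.33420
D_2 = 2.47659
D_3 = 2.62766
Terminal value at year 3: TV = D_3×(1+g_2)/(r−g_2) = 2.67496/0.091 = 29.39512
P_0 = D_1/(1+r)^1 + D_2/(1+r)^2 + D_3/(1+r)^3 + TV/(1+r)^3
    = 2.10478 + 2.01368 + 1.92652 + 21.55165 = 27.59663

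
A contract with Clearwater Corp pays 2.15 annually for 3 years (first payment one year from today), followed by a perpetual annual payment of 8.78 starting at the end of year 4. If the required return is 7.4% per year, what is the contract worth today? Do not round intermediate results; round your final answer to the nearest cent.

101.38

PV of 3-year annuity: 2.15 × [1 − (1+0.074)^−3] / 0.074 = 5.60130
Perpetuity value at year 3: 8.78 / 0.074 = 118.64865
PV of perpetuity: 118.64865 / (1+0.074)^3 = 95.77451
Total PV = 5.60130 + 95.77451 = 101.37581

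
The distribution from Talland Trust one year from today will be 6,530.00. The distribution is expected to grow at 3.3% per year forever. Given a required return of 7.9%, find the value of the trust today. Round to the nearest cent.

141956.52

Growing perpetuity: P = D₁ / (r − g) = 6,530.0000 / (0.079 − 0.033) = 141,956.52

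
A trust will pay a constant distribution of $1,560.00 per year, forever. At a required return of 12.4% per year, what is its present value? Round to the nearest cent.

$12580.65

Level perpetuity: PV = C / r = $1,560.00 / 0.124 = $12,580.65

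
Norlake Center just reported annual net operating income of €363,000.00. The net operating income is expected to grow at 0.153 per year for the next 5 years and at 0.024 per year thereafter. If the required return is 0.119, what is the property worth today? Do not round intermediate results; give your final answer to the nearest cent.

€6531725.89

D_1 = 418539.00000
D_2 = 482575.46700
D_3 = 556409.51345
D_4 = 641540.16901
D_5 = 739695.81487
Terminal value at year 5: TV = D_5×(1+g_2)/(r−g_2) = 757448.51442/0.095 = 7973142.25710
P_0 = D_1/(1+r)^1 + D_2/(1+r)^2 + D_3/(1+r)^3 + D_4/(1+r)^4 + D_5/(1+r)^5 + TV/(1+r)^5
    = 374029.49062 + 385394.10427 + 397104.02344 + 409169.73997 + 421602.06451 + 4544426.46373 = 6531725.88652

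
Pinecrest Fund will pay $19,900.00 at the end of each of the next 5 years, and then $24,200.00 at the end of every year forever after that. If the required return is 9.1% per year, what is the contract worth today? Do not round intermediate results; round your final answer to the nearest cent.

$249251.87

PV of 5-year annuity: $19,900.00 × [1 − (1+0.091)^−5] / 0.091 = 77203.63814
Perpetuity value at year 5: $24,200.00 / 0.091 = 265934.06593
PV of perpetuity: 265934.06593 / (1+0.091)^5 = 172048.23463
Total PV = 77203.63814 + 172048.23463 = 249251.87277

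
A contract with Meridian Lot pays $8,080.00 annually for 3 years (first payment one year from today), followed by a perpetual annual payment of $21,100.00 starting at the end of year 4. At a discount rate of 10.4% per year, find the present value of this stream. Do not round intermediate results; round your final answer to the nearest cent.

$170732.46

PV of 3-year annuity: $8,080.00 × [1 − (1+0.104)^−3] / 0.104 = 19953.10250
Perpetuity value at year 3: $21,100.00 / 0.104 = 202884.61538
PV of perpetuity: 202884.61538 / (1+0.104)^3 = 150779.36009
Total PV = 19953.10250 + 150779.36009 = 170732.46259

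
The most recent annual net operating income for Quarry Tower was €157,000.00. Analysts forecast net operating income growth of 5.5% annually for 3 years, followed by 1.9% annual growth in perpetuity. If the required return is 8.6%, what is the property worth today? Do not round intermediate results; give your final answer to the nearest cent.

€2633725.29

D_1 = 165635.00000
D_2 = 174744.92500
D_3 = 184355.89587
Terminal value at year 3: TV = D_3×(1+g_2)/(r−g_2) = 187858.65790/0.067 = 2803860.56562
P_0 = D_1/(1+r)^1 + D_2/(1+r)^2 + D_3/(1+r)^3 + TV/(1+r)^3
    = 152518.41621 + 148164.75976 + 143935.37895 + 2189106.73366 = 2633725.28858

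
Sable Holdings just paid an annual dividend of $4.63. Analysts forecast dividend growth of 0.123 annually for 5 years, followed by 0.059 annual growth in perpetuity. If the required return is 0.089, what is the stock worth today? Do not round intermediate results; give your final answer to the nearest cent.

D_1 = 5.19949
D_2 = 5.83903
D_3 = 6.55723
D_4 = 7.36377
D_5 = 8.26951
Terminal value at year 5: TV = D_5×(1+g_2)/(r−g_2) = 8.75741/0.03 = 291.91370
P_0 = D_1/(1+r)^1 + D_2/(1+r)^2 + D_3/(1+r)^3 + D_4/(1+r)^4 + D_5/(1+r)^5 + TV/(1+r)^5
    = 4.77455 + 4.92362 + 5.07734 + 5.23587 + 5.39934 + 190.59657 = 216.00729

$216.01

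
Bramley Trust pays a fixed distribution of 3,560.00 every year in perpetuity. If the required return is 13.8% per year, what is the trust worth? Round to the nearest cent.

Level perpetuity: PV = C / r = 3,560.00 / 0.138 = 25,797.10

25797.10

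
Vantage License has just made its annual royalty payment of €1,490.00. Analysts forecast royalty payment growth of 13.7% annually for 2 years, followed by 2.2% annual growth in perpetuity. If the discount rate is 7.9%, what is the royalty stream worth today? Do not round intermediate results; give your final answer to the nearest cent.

D_1 = 1694.13000
D_2 = 1926.22581
Terminal value at year 2: TV = D_2×(1+g_2)/(r−g_2) = 1968.60278/0.057 = 34536.89084
P_0 = D_1/(1+r)^1 + D_2/(1+r)^2 + TV/(1+r)^2
    = 1570.09268 + 1654.49062 + 29664.72649 = 32889.30979

€32889.31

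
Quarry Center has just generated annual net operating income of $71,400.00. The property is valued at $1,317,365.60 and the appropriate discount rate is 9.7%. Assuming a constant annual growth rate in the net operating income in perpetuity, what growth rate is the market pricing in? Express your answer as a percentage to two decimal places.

P = D₀(1+g)/(r−g) ⇒ P(r−g) = D₀(1+g) ⇒ g(P+D₀) = P·r − D₀
g = (P·r − D₀)/(P + D₀) = ($1,317,365.60×0.097 − $71,400.00) / ($1,317,365.60 + $71,400.00) = 0.040600

4.06%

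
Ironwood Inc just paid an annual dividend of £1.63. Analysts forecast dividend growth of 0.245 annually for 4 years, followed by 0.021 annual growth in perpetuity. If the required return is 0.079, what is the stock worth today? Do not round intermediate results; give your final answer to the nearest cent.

D_1 = 2.02935
D_2 = 2.52654
D_3 = 3.14554
D_4 = 3.91620
Terminal value at year 4: TV = D_4×(1+g_2)/(r−g_2) = 3.99844/0.058 = 68.93865
P_0 = D_1/(1+r)^1 + D_2/(1+r)^2 + D_3/(1+r)^3 + D_4/(1+r)^4 + TV/(1+r)^4
    = 1.88077 + 2.17012 + 2.50398 + 2.88921 + 50.86007 = 60.30415

£60.30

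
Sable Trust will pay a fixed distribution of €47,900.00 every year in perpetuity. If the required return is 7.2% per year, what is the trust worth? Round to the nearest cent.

€665277.78

Level perpetuity: PV = C / r = €47,900.00 / 0.072 = €665,277.78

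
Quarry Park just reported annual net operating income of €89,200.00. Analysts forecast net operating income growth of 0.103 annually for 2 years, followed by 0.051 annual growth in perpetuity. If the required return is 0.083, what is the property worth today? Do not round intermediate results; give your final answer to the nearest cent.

€3222239.32

D_1 = 98387.60000
D_2 = 108521.52280
Terminal value at year 2: TV = D_2×(1+g_2)/(r−g_2) = 114056.12046/0.032 = 3564253.76446
P_0 = D_1/(1+r)^1 + D_2/(1+r)^2 + TV/(1+r)^2
    = 90847.27608 + 92524.97278 + 3038867.07477 = 3222239.32364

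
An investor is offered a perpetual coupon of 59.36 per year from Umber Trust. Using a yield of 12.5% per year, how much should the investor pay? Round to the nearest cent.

Level perpetuity: PV = C / r = 59.36 / 0.125 = 474.88

474.88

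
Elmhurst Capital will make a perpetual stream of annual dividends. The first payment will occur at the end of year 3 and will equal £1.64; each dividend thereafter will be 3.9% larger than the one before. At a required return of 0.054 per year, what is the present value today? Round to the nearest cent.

Value at end of year 2: C₁ / (r − g) = £1.64 / (0.054 − 0.039) = £109.3333
Discount to today: PV = £109.3333 / (1 + 0.054)^2 = £109.3333 / 1.110916 = £98.42

£98.42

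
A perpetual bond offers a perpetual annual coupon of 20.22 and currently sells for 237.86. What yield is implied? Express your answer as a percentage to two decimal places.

8.50%

P = C/r ⇒ r = C/P = 20.22/237.86 = 0.085008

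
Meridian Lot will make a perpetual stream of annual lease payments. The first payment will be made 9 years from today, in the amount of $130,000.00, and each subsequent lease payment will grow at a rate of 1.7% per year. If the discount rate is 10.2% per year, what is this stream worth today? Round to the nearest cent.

$703188.36

Value at end of year 8: C₁ / (r − g) = $130,000.00 / (0.102 − 0.017) = $1,529,411.7647
Discount to today: PV = $1,529,411.7647 / (1 + 0.102)^8 = $1,529,411.7647 / 2.174967 = $703,188.36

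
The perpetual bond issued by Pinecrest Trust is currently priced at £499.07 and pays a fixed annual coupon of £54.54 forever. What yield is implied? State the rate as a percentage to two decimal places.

P = C/r ⇒ r = C/P = £54.54/£499.07 = 0.109283

10.93%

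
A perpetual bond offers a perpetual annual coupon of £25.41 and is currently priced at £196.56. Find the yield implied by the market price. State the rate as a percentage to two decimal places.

P = C/r ⇒ r = C/P = £25.41/£196.56 = 0.129274

12.93%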